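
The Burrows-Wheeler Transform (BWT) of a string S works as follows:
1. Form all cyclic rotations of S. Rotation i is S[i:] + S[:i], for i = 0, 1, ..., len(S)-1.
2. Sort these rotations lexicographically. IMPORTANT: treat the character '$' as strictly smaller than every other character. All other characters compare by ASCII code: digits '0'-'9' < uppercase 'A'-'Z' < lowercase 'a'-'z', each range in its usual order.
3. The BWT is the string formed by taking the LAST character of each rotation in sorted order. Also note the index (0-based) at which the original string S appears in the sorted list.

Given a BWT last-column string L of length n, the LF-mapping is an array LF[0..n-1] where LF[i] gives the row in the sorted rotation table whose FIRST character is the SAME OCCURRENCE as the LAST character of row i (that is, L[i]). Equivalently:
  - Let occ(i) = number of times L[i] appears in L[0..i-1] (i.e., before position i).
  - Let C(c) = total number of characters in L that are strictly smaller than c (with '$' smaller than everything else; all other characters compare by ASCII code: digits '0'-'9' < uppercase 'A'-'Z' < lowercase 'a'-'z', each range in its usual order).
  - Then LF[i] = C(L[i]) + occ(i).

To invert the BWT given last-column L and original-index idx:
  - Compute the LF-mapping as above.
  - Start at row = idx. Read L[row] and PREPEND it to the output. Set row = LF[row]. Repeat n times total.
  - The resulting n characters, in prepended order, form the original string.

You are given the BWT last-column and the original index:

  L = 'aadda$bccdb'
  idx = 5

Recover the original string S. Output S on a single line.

Answer: bddabccdaa$

Derivation:
LF mapping: 1 2 8 9 3 0 4 6 7 10 5
Walk LF starting at row 5, prepending L[row]:
  step 1: row=5, L[5]='$', prepend. Next row=LF[5]=0
  step 2: row=0, L[0]='a', prepend. Next row=LF[0]=1
  step 3: row=1, L[1]='a', prepend. Next row=LF[1]=2
  step 4: row=2, L[2]='d', prepend. Next row=LF[2]=8
  step 5: row=8, L[8]='c', prepend. Next row=LF[8]=7
  step 6: row=7, L[7]='c', prepend. Next row=LF[7]=6
  step 7: row=6, L[6]='b', prepend. Next row=LF[6]=4
  step 8: row=4, L[4]='a', prepend. Next row=LF[4]=3
  step 9: row=3, L[3]='d', prepend. Next row=LF[3]=9
  step 10: row=9, L[9]='d', prepend. Next row=LF[9]=10
  step 11: row=10, L[10]='b', prepend. Next row=LF[10]=5
Reversed output: bddabccdaa$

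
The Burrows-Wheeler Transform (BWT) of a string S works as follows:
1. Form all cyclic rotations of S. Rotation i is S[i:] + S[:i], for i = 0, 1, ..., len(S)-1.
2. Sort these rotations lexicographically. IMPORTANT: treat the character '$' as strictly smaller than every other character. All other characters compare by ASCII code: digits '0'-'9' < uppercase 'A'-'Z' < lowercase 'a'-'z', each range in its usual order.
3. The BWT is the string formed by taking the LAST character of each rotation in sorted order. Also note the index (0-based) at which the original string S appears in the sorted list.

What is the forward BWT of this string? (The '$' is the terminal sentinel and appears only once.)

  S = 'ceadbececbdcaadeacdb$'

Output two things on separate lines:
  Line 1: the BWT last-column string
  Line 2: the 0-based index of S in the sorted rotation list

Answer: bceeadcddea$ecabadccb
11

Derivation:
All 21 rotations (rotation i = S[i:]+S[:i]):
  rot[0] = ceadbececbdcaadeacdb$
  rot[1] = eadbececbdcaadeacdb$c
  rot[2] = adbececbdcaadeacdb$ce
  rot[3] = dbececbdcaadeacdb$cea
  rot[4] = bececbdcaadeacdb$cead
  rot[5] = ececbdcaadeacdb$ceadb
  rot[6] = cecbdcaadeacdb$ceadbe
  rot[7] = ecbdcaadeacdb$ceadbec
  rot[8] = cbdcaadeacdb$ceadbece
  rot[9] = bdcaadeacdb$ceadbecec
  rot[10] = dcaadeacdb$ceadbececb
  rot[11] = caadeacdb$ceadbececbd
  rot[12] = aadeacdb$ceadbececbdc
  rot[13] = adeacdb$ceadbececbdca
  rot[14] = deacdb$ceadbececbdcaa
  rot[15] = eacdb$ceadbececbdcaad
  rot[16] = acdb$ceadbececbdcaade
  rot[17] = cdb$ceadbececbdcaadea
  rot[18] = db$ceadbececbdcaadeac
  rot[19] = b$ceadbececbdcaadeacd
  rot[20] = $ceadbececbdcaadeacdb
Sorted (with $ < everything):
  sorted[0] = $ceadbececbdcaadeacdb  (last char: 'b')
  sorted[1] = aadeacdb$ceadbececbdc  (last char: 'c')
  sorted[2] = acdb$ceadbececbdcaade  (last char: 'e')
  sorted[3] = adbececbdcaadeacdb$ce  (last char: 'e')
  sorted[4] = adeacdb$ceadbececbdca  (last char: 'a')
  sorted[5] = b$ceadbececbdcaadeacd  (last char: 'd')
  sorted[6] = bdcaadeacdb$ceadbecec  (last char: 'c')
  sorted[7] = bececbdcaadeacdb$cead  (last char: 'd')
  sorted[8] = caadeacdb$ceadbececbd  (last char: 'd')
  sorted[9] = cbdcaadeacdb$ceadbece  (last char: 'e')
  sorted[10] = cdb$ceadbececbdcaadea  (last char: 'a')
  sorted[11] = ceadbececbdcaadeacdb$  (last char: '$')
  sorted[12] = cecbdcaadeacdb$ceadbe  (last char: 'e')
  sorted[13] = db$ceadbececbdcaadeac  (last char: 'c')
  sorted[14] = dbececbdcaadeacdb$cea  (last char: 'a')
  sorted[15] = dcaadeacdb$ceadbececb  (last char: 'b')
  sorted[16] = deacdb$ceadbececbdcaa  (last char: 'a')
  sorted[17] = eacdb$ceadbececbdcaad  (last char: 'd')
  sorted[18] = eadbececbdcaadeacdb$c  (last char: 'c')
  sorted[19] = ecbdcaadeacdb$ceadbec  (last char: 'c')
  sorted[20] = ececbdcaadeacdb$ceadb  (last char: 'b')
Last column: bceeadcddea$ecabadccb
Original string S is at sorted index 11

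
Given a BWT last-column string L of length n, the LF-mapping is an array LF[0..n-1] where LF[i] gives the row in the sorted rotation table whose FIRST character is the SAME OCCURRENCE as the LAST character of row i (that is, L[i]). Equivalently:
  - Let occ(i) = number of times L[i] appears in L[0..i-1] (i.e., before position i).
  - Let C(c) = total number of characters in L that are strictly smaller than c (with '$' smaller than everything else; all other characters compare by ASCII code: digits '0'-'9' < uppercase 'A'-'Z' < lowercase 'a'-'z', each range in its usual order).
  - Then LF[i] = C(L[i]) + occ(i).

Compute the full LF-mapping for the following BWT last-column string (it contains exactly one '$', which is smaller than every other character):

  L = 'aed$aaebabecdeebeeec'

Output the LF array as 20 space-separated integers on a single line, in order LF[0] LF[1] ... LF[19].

Char counts: '$':1, 'a':4, 'b':3, 'c':2, 'd':2, 'e':8
C (first-col start): C('$')=0, C('a')=1, C('b')=5, C('c')=8, C('d')=10, C('e')=12
L[0]='a': occ=0, LF[0]=C('a')+0=1+0=1
L[1]='e': occ=0, LF[1]=C('e')+0=12+0=12
L[2]='d': occ=0, LF[2]=C('d')+0=10+0=10
L[3]='$': occ=0, LF[3]=C('$')+0=0+0=0
L[4]='a': occ=1, LF[4]=C('a')+1=1+1=2
L[5]='a': occ=2, LF[5]=C('a')+2=1+2=3
L[6]='e': occ=1, LF[6]=C('e')+1=12+1=13
L[7]='b': occ=0, LF[7]=C('b')+0=5+0=5
L[8]='a': occ=3, LF[8]=C('a')+3=1+3=4
L[9]='b': occ=1, LF[9]=C('b')+1=5+1=6
L[10]='e': occ=2, LF[10]=C('e')+2=12+2=14
L[11]='c': occ=0, LF[11]=C('c')+0=8+0=8
L[12]='d': occ=1, LF[12]=C('d')+1=10+1=11
L[13]='e': occ=3, LF[13]=C('e')+3=12+3=15
L[14]='e': occ=4, LF[14]=C('e')+4=12+4=16
L[15]='b': occ=2, LF[15]=C('b')+2=5+2=7
L[16]='e': occ=5, LF[16]=C('e')+5=12+5=17
L[17]='e': occ=6, LF[17]=C('e')+6=12+6=18
L[18]='e': occ=7, LF[18]=C('e')+7=12+7=19
L[19]='c': occ=1, LF[19]=C('c')+1=8+1=9

Answer: 1 12 10 0 2 3 13 5 4 6 14 8 11 15 16 7 17 18 19 9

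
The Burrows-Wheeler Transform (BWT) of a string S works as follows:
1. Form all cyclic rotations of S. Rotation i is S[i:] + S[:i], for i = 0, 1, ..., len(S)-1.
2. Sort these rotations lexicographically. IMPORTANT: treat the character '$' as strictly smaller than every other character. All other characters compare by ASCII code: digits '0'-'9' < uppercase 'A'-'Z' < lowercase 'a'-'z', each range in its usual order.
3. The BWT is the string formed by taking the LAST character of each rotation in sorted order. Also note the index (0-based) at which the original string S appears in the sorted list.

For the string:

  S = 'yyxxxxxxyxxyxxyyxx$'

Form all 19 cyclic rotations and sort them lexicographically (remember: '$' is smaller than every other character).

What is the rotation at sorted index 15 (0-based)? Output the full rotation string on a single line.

Answer: yxxyxxyyxx$yyxxxxxx

Derivation:
All 19 rotations (rotation i = S[i:]+S[:i]):
  rot[0] = yyxxxxxxyxxyxxyyxx$
  rot[1] = yxxxxxxyxxyxxyyxx$y
  rot[2] = xxxxxxyxxyxxyyxx$yy
  rot[3] = xxxxxyxxyxxyyxx$yyx
  rot[4] = xxxxyxxyxxyyxx$yyxx
  rot[5] = xxxyxxyxxyyxx$yyxxx
  rot[6] = xxyxxyxxyyxx$yyxxxx
  rot[7] = xyxxyxxyyxx$yyxxxxx
  rot[8] = yxxyxxyyxx$yyxxxxxx
  rot[9] = xxyxxyyxx$yyxxxxxxy
  rot[10] = xyxxyyxx$yyxxxxxxyx
  rot[11] = yxxyyxx$yyxxxxxxyxx
  rot[12] = xxyyxx$yyxxxxxxyxxy
  rot[13] = xyyxx$yyxxxxxxyxxyx
  rot[14] = yyxx$yyxxxxxxyxxyxx
  rot[15] = yxx$yyxxxxxxyxxyxxy
  rot[16] = xx$yyxxxxxxyxxyxxyy
  rot[17] = x$yyxxxxxxyxxyxxyyx
  rot[18] = $yyxxxxxxyxxyxxyyxx
Sorted (with $ < everything):
  sorted[0] = $yyxxxxxxyxxyxxyyxx
  sorted[1] = x$yyxxxxxxyxxyxxyyx
  sorted[2] = xx$yyxxxxxxyxxyxxyy
  sorted[3] = xxxxxxyxxyxxyyxx$yy
  sorted[4] = xxxxxyxxyxxyyxx$yyx
  sorted[5] = xxxxyxxyxxyyxx$yyxx
  sorted[6] = xxxyxxyxxyyxx$yyxxx
  sorted[7] = xxyxxyxxyyxx$yyxxxx
  sorted[8] = xxyxxyyxx$yyxxxxxxy
  sorted[9] = xxyyxx$yyxxxxxxyxxy
  sorted[10] = xyxxyxxyyxx$yyxxxxx
  sorted[11] = xyxxyyxx$yyxxxxxxyx
  sorted[12] = xyyxx$yyxxxxxxyxxyx
  sorted[13] = yxx$yyxxxxxxyxxyxxy
  sorted[14] = yxxxxxxyxxyxxyyxx$y
  sorted[15] = yxxyxxyyxx$yyxxxxxx
  sorted[16] = yxxyyxx$yyxxxxxxyxx
  sorted[17] = yyxx$yyxxxxxxyxxyxx
  sorted[18] = yyxxxxxxyxxyxxyyxx$
sorted[15] = yxxyxxyyxx$yyxxxxxx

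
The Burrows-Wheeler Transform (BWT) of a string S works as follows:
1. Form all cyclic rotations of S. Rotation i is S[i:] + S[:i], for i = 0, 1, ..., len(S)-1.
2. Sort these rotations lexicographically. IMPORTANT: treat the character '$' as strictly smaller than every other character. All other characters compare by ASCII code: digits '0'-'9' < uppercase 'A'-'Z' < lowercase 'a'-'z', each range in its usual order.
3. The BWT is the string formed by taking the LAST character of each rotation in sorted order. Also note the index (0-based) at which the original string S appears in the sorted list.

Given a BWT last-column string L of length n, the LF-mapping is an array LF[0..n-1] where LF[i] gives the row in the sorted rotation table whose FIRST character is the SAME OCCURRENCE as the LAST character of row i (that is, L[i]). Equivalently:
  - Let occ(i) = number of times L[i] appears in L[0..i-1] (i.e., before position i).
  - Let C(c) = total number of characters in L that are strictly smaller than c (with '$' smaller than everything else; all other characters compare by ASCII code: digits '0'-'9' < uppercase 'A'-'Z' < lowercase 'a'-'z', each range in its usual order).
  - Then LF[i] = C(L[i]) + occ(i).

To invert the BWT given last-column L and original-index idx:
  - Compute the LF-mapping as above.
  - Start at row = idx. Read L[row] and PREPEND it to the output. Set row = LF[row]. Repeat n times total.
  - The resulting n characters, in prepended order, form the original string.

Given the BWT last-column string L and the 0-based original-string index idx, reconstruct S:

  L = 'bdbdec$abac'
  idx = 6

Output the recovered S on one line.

Answer: cbdacebadb$

Derivation:
LF mapping: 3 8 4 9 10 6 0 1 5 2 7
Walk LF starting at row 6, prepending L[row]:
  step 1: row=6, L[6]='$', prepend. Next row=LF[6]=0
  step 2: row=0, L[0]='b', prepend. Next row=LF[0]=3
  step 3: row=3, L[3]='d', prepend. Next row=LF[3]=9
  step 4: row=9, L[9]='a', prepend. Next row=LF[9]=2
  step 5: row=2, L[2]='b', prepend. Next row=LF[2]=4
  step 6: row=4, L[4]='e', prepend. Next row=LF[4]=10
  step 7: row=10, L[10]='c', prepend. Next row=LF[10]=7
  step 8: row=7, L[7]='a', prepend. Next row=LF[7]=1
  step 9: row=1, L[1]='d', prepend. Next row=LF[1]=8
  step 10: row=8, L[8]='b', prepend. Next row=LF[8]=5
  step 11: row=5, L[5]='c', prepend. Next row=LF[5]=6
Reversed output: cbdacebadb$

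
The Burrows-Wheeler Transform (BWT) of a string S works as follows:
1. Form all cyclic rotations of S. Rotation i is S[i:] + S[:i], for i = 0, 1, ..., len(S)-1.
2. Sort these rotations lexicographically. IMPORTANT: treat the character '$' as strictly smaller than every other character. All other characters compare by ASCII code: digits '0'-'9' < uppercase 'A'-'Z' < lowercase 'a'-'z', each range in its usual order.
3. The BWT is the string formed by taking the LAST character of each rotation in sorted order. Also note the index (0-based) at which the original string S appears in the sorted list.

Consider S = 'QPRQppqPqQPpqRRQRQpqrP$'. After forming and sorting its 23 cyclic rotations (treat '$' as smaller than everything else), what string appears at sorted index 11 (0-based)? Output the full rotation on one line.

All 23 rotations (rotation i = S[i:]+S[:i]):
  rot[0] = QPRQppqPqQPpqRRQRQpqrP$
  rot[1] = PRQppqPqQPpqRRQRQpqrP$Q
  rot[2] = RQppqPqQPpqRRQRQpqrP$QP
  rot[3] = QppqPqQPpqRRQRQpqrP$QPR
  rot[4] = ppqPqQPpqRRQRQpqrP$QPRQ
  rot[5] = pqPqQPpqRRQRQpqrP$QPRQp
  rot[6] = qPqQPpqRRQRQpqrP$QPRQpp
  rot[7] = PqQPpqRRQRQpqrP$QPRQppq
  rot[8] = qQPpqRRQRQpqrP$QPRQppqP
  rot[9] = QPpqRRQRQpqrP$QPRQppqPq
  rot[10] = PpqRRQRQpqrP$QPRQppqPqQ
  rot[11] = pqRRQRQpqrP$QPRQppqPqQP
  rot[12] = qRRQRQpqrP$QPRQppqPqQPp
  rot[13] = RRQRQpqrP$QPRQppqPqQPpq
  rot[14] = RQRQpqrP$QPRQppqPqQPpqR
  rot[15] = QRQpqrP$QPRQppqPqQPpqRR
  rot[16] = RQpqrP$QPRQppqPqQPpqRRQ
  rot[17] = QpqrP$QPRQppqPqQPpqRRQR
  rot[18] = pqrP$QPRQppqPqQPpqRRQRQ
  rot[19] = qrP$QPRQppqPqQPpqRRQRQp
  rot[20] = rP$QPRQppqPqQPpqRRQRQpq
  rot[21] = P$QPRQppqPqQPpqRRQRQpqr
  rot[22] = $QPRQppqPqQPpqRRQRQpqrP
Sorted (with $ < everything):
  sorted[0] = $QPRQppqPqQPpqRRQRQpqrP
  sorted[1] = P$QPRQppqPqQPpqRRQRQpqr
  sorted[2] = PRQppqPqQPpqRRQRQpqrP$Q
  sorted[3] = PpqRRQRQpqrP$QPRQppqPqQ
  sorted[4] = PqQPpqRRQRQpqrP$QPRQppq
  sorted[5] = QPRQppqPqQPpqRRQRQpqrP$
  sorted[6] = QPpqRRQRQpqrP$QPRQppqPq
  sorted[7] = QRQpqrP$QPRQppqPqQPpqRR
  sorted[8] = QppqPqQPpqRRQRQpqrP$QPR
  sorted[9] = QpqrP$QPRQppqPqQPpqRRQR
  sorted[10] = RQRQpqrP$QPRQppqPqQPpqR
  sorted[11] = RQppqPqQPpqRRQRQpqrP$QP
  sorted[12] = RQpqrP$QPRQppqPqQPpqRRQ
  sorted[13] = RRQRQpqrP$QPRQppqPqQPpq
  sorted[14] = ppqPqQPpqRRQRQpqrP$QPRQ
  sorted[15] = pqPqQPpqRRQRQpqrP$QPRQp
  sorted[16] = pqRRQRQpqrP$QPRQppqPqQP
  sorted[17] = pqrP$QPRQppqPqQPpqRRQRQ
  sorted[18] = qPqQPpqRRQRQpqrP$QPRQpp
  sorted[19] = qQPpqRRQRQpqrP$QPRQppqP
  sorted[20] = qRRQRQpqrP$QPRQppqPqQPp
  sorted[21] = qrP$QPRQppqPqQPpqRRQRQp
  sorted[22] = rP$QPRQppqPqQPpqRRQRQpq
sorted[11] = RQppqPqQPpqRRQRQpqrP$QP

Answer: RQppqPqQPpqRRQRQpqrP$QP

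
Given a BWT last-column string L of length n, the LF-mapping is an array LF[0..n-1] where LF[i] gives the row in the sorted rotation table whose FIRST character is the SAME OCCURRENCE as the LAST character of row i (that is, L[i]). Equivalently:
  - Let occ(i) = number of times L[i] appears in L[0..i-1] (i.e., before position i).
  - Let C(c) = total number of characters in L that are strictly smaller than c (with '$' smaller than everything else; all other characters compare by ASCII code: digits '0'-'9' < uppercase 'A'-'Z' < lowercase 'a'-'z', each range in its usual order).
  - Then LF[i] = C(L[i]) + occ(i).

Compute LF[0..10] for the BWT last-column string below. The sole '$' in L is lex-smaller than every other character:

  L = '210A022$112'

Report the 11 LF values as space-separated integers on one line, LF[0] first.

Answer: 6 3 1 10 2 7 8 0 4 5 9

Derivation:
Char counts: '$':1, '0':2, '1':3, '2':4, 'A':1
C (first-col start): C('$')=0, C('0')=1, C('1')=3, C('2')=6, C('A')=10
L[0]='2': occ=0, LF[0]=C('2')+0=6+0=6
L[1]='1': occ=0, LF[1]=C('1')+0=3+0=3
L[2]='0': occ=0, LF[2]=C('0')+0=1+0=1
L[3]='A': occ=0, LF[3]=C('A')+0=10+0=10
L[4]='0': occ=1, LF[4]=C('0')+1=1+1=2
L[5]='2': occ=1, LF[5]=C('2')+1=6+1=7
L[6]='2': occ=2, LF[6]=C('2')+2=6+2=8
L[7]='$': occ=0, LF[7]=C('$')+0=0+0=0
L[8]='1': occ=1, LF[8]=C('1')+1=3+1=4
L[9]='1': occ=2, LF[9]=C('1')+2=3+2=5
L[10]='2': occ=3, LF[10]=C('2')+3=6+3=9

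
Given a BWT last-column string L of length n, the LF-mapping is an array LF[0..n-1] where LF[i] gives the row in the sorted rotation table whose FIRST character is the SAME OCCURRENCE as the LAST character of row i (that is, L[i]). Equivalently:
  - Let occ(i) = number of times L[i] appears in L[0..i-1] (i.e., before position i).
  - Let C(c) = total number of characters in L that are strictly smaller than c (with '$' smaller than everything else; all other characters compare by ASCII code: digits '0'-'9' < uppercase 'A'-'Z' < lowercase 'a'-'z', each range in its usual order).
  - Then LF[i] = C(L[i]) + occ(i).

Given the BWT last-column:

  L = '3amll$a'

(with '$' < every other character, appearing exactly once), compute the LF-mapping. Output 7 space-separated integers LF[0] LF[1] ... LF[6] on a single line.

Char counts: '$':1, '3':1, 'a':2, 'l':2, 'm':1
C (first-col start): C('$')=0, C('3')=1, C('a')=2, C('l')=4, C('m')=6
L[0]='3': occ=0, LF[0]=C('3')+0=1+0=1
L[1]='a': occ=0, LF[1]=C('a')+0=2+0=2
L[2]='m': occ=0, LF[2]=C('m')+0=6+0=6
L[3]='l': occ=0, LF[3]=C('l')+0=4+0=4
L[4]='l': occ=1, LF[4]=C('l')+1=4+1=5
L[5]='$': occ=0, LF[5]=C('$')+0=0+0=0
L[6]='a': occ=1, LF[6]=C('a')+1=2+1=3

Answer: 1 2 6 4 5 0 3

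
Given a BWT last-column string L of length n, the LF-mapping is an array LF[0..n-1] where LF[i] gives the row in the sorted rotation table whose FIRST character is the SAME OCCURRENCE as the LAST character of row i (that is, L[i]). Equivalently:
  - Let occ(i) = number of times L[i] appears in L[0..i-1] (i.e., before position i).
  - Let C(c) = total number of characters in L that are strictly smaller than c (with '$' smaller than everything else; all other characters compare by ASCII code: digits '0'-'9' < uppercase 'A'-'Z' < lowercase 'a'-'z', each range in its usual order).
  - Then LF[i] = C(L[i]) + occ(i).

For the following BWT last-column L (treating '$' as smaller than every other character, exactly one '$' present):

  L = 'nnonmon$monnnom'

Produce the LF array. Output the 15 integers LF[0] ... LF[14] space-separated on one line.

Answer: 4 5 11 6 1 12 7 0 2 13 8 9 10 14 3

Derivation:
Char counts: '$':1, 'm':3, 'n':7, 'o':4
C (first-col start): C('$')=0, C('m')=1, C('n')=4, C('o')=11
L[0]='n': occ=0, LF[0]=C('n')+0=4+0=4
L[1]='n': occ=1, LF[1]=C('n')+1=4+1=5
L[2]='o': occ=0, LF[2]=C('o')+0=11+0=11
L[3]='n': occ=2, LF[3]=C('n')+2=4+2=6
L[4]='m': occ=0, LF[4]=C('m')+0=1+0=1
L[5]='o': occ=1, LF[5]=C('o')+1=11+1=12
L[6]='n': occ=3, LF[6]=C('n')+3=4+3=7
L[7]='$': occ=0, LF[7]=C('$')+0=0+0=0
L[8]='m': occ=1, LF[8]=C('m')+1=1+1=2
L[9]='o': occ=2, LF[9]=C('o')+2=11+2=13
L[10]='n': occ=4, LF[10]=C('n')+4=4+4=8
L[11]='n': occ=5, LF[11]=C('n')+5=4+5=9
L[12]='n': occ=6, LF[12]=C('n')+6=4+6=10
L[13]='o': occ=3, LF[13]=C('o')+3=11+3=14
L[14]='m': occ=2, LF[14]=C('m')+2=1+2=3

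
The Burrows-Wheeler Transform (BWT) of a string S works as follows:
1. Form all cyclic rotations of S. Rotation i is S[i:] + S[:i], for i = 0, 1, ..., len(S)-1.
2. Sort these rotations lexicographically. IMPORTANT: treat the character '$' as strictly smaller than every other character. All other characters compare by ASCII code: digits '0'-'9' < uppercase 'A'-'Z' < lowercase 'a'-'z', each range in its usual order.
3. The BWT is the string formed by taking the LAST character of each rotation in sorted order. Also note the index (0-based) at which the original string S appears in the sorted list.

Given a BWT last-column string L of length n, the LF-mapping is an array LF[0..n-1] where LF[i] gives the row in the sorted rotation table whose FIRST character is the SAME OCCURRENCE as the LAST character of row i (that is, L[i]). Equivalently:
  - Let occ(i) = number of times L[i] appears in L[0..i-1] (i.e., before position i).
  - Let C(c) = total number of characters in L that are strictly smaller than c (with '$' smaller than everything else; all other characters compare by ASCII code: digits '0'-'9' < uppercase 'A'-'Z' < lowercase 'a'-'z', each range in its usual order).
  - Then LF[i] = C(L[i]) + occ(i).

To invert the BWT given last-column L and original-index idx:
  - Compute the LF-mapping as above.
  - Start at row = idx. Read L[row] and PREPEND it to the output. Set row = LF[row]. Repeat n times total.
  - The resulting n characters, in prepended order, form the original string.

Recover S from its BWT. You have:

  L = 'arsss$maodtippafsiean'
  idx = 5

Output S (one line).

LF mapping: 1 15 16 17 18 0 10 2 12 5 20 8 13 14 3 7 19 9 6 4 11
Walk LF starting at row 5, prepending L[row]:
  step 1: row=5, L[5]='$', prepend. Next row=LF[5]=0
  step 2: row=0, L[0]='a', prepend. Next row=LF[0]=1
  step 3: row=1, L[1]='r', prepend. Next row=LF[1]=15
  step 4: row=15, L[15]='f', prepend. Next row=LF[15]=7
  step 5: row=7, L[7]='a', prepend. Next row=LF[7]=2
  step 6: row=2, L[2]='s', prepend. Next row=LF[2]=16
  step 7: row=16, L[16]='s', prepend. Next row=LF[16]=19
  step 8: row=19, L[19]='a', prepend. Next row=LF[19]=4
  step 9: row=4, L[4]='s', prepend. Next row=LF[4]=18
  step 10: row=18, L[18]='e', prepend. Next row=LF[18]=6
  step 11: row=6, L[6]='m', prepend. Next row=LF[6]=10
  step 12: row=10, L[10]='t', prepend. Next row=LF[10]=20
  step 13: row=20, L[20]='n', prepend. Next row=LF[20]=11
  step 14: row=11, L[11]='i', prepend. Next row=LF[11]=8
  step 15: row=8, L[8]='o', prepend. Next row=LF[8]=12
  step 16: row=12, L[12]='p', prepend. Next row=LF[12]=13
  step 17: row=13, L[13]='p', prepend. Next row=LF[13]=14
  step 18: row=14, L[14]='a', prepend. Next row=LF[14]=3
  step 19: row=3, L[3]='s', prepend. Next row=LF[3]=17
  step 20: row=17, L[17]='i', prepend. Next row=LF[17]=9
  step 21: row=9, L[9]='d', prepend. Next row=LF[9]=5
Reversed output: disappointmesassafra$

Answer: disappointmesassafra$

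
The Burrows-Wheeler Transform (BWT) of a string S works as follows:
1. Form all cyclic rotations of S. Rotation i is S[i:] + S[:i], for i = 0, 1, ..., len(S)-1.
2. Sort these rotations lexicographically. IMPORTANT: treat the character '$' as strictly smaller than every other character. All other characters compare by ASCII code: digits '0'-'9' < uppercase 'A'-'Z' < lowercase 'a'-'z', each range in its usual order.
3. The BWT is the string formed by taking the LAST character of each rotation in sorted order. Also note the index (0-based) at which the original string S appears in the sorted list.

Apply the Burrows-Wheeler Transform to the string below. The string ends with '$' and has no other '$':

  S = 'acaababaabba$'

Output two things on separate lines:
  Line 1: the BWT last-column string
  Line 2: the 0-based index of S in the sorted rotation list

Answer: abcbbaa$baaaa
7

Derivation:
All 13 rotations (rotation i = S[i:]+S[:i]):
  rot[0] = acaababaabba$
  rot[1] = caababaabba$a
  rot[2] = aababaabba$ac
  rot[3] = ababaabba$aca
  rot[4] = babaabba$acaa
  rot[5] = abaabba$acaab
  rot[6] = baabba$acaaba
  rot[7] = aabba$acaabab
  rot[8] = abba$acaababa
  rot[9] = bba$acaababaa
  rot[10] = ba$acaababaab
  rot[11] = a$acaababaabb
  rot[12] = $acaababaabba
Sorted (with $ < everything):
  sorted[0] = $acaababaabba  (last char: 'a')
  sorted[1] = a$acaababaabb  (last char: 'b')
  sorted[2] = aababaabba$ac  (last char: 'c')
  sorted[3] = aabba$acaabab  (last char: 'b')
  sorted[4] = abaabba$acaab  (last char: 'b')
  sorted[5] = ababaabba$aca  (last char: 'a')
  sorted[6] = abba$acaababa  (last char: 'a')
  sorted[7] = acaababaabba$  (last char: '$')
  sorted[8] = ba$acaababaab  (last char: 'b')
  sorted[9] = baabba$acaaba  (last char: 'a')
  sorted[10] = babaabba$acaa  (last char: 'a')
  sorted[11] = bba$acaababaa  (last char: 'a')
  sorted[12] = caababaabba$a  (last char: 'a')
Last column: abcbbaa$baaaa
Original string S is at sorted index 7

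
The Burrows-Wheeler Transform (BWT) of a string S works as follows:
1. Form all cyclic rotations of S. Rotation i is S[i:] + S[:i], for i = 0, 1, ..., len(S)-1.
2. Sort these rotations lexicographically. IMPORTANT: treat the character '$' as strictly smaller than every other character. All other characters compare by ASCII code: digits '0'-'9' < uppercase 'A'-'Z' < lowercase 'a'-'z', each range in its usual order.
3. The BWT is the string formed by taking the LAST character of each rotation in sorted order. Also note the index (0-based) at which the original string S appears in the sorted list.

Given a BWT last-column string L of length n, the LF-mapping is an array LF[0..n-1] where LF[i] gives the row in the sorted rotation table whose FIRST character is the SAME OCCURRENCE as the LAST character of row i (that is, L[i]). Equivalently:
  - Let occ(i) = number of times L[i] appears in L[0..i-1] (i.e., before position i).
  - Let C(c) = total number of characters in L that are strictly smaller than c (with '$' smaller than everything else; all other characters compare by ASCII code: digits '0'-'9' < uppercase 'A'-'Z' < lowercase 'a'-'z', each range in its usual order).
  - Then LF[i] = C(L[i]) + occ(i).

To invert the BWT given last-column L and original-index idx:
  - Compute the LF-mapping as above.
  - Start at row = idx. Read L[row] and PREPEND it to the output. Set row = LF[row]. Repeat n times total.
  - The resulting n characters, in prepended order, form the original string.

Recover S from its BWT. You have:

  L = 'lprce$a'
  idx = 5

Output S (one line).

LF mapping: 4 5 6 2 3 0 1
Walk LF starting at row 5, prepending L[row]:
  step 1: row=5, L[5]='$', prepend. Next row=LF[5]=0
  step 2: row=0, L[0]='l', prepend. Next row=LF[0]=4
  step 3: row=4, L[4]='e', prepend. Next row=LF[4]=3
  step 4: row=3, L[3]='c', prepend. Next row=LF[3]=2
  step 5: row=2, L[2]='r', prepend. Next row=LF[2]=6
  step 6: row=6, L[6]='a', prepend. Next row=LF[6]=1
  step 7: row=1, L[1]='p', prepend. Next row=LF[1]=5
Reversed output: parcel$

Answer: parcel$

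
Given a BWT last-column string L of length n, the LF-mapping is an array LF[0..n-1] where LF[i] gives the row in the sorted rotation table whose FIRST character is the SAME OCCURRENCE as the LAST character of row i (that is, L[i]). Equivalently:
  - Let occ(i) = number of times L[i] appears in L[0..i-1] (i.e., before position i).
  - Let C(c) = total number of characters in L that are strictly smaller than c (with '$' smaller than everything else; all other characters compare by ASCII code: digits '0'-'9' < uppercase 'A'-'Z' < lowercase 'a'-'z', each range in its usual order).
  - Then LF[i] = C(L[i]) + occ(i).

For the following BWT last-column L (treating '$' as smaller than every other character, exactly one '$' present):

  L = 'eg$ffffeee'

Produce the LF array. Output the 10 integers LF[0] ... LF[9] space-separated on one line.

Char counts: '$':1, 'e':4, 'f':4, 'g':1
C (first-col start): C('$')=0, C('e')=1, C('f')=5, C('g')=9
L[0]='e': occ=0, LF[0]=C('e')+0=1+0=1
L[1]='g': occ=0, LF[1]=C('g')+0=9+0=9
L[2]='$': occ=0, LF[2]=C('$')+0=0+0=0
L[3]='f': occ=0, LF[3]=C('f')+0=5+0=5
L[4]='f': occ=1, LF[4]=C('f')+1=5+1=6
L[5]='f': occ=2, LF[5]=C('f')+2=5+2=7
L[6]='f': occ=3, LF[6]=C('f')+3=5+3=8
L[7]='e': occ=1, LF[7]=C('e')+1=1+1=2
L[8]='e': occ=2, LF[8]=C('e')+2=1+2=3
L[9]='e': occ=3, LF[9]=C('e')+3=1+3=4

Answer: 1 9 0 5 6 7 8 2 3 4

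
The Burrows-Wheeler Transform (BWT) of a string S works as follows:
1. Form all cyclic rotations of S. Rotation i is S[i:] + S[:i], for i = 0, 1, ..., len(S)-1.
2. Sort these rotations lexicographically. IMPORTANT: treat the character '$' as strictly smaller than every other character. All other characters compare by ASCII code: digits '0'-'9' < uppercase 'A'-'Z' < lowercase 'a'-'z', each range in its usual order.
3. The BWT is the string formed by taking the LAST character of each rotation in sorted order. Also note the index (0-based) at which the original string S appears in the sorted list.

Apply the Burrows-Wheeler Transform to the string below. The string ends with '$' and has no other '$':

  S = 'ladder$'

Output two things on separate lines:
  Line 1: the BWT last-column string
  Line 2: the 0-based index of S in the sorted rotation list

Answer: rladd$e
5

Derivation:
All 7 rotations (rotation i = S[i:]+S[:i]):
  rot[0] = ladder$
  rot[1] = adder$l
  rot[2] = dder$la
  rot[3] = der$lad
  rot[4] = er$ladd
  rot[5] = r$ladde
  rot[6] = $ladder
Sorted (with $ < everything):
  sorted[0] = $ladder  (last char: 'r')
  sorted[1] = adder$l  (last char: 'l')
  sorted[2] = dder$la  (last char: 'a')
  sorted[3] = der$lad  (last char: 'd')
  sorted[4] = er$ladd  (last char: 'd')
  sorted[5] = ladder$  (last char: '$')
  sorted[6] = r$ladde  (last char: 'e')
Last column: rladd$e
Original string S is at sorted index 5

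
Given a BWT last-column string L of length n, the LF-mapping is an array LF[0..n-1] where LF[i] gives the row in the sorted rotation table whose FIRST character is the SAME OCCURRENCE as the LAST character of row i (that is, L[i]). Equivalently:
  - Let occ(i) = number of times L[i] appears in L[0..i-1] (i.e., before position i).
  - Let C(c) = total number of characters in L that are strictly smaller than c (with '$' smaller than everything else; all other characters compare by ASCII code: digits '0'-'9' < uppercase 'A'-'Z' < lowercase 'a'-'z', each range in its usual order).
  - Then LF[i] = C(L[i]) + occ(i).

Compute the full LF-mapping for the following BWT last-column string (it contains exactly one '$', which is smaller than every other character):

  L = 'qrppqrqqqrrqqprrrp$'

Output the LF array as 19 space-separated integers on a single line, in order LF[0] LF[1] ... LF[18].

Answer: 5 12 1 2 6 13 7 8 9 14 15 10 11 3 16 17 18 4 0

Derivation:
Char counts: '$':1, 'p':4, 'q':7, 'r':7
C (first-col start): C('$')=0, C('p')=1, C('q')=5, C('r')=12
L[0]='q': occ=0, LF[0]=C('q')+0=5+0=5
L[1]='r': occ=0, LF[1]=C('r')+0=12+0=12
L[2]='p': occ=0, LF[2]=C('p')+0=1+0=1
L[3]='p': occ=1, LF[3]=C('p')+1=1+1=2
L[4]='q': occ=1, LF[4]=C('q')+1=5+1=6
L[5]='r': occ=1, LF[5]=C('r')+1=12+1=13
L[6]='q': occ=2, LF[6]=C('q')+2=5+2=7
L[7]='q': occ=3, LF[7]=C('q')+3=5+3=8
L[8]='q': occ=4, LF[8]=C('q')+4=5+4=9
L[9]='r': occ=2, LF[9]=C('r')+2=12+2=14
L[10]='r': occ=3, LF[10]=C('r')+3=12+3=15
L[11]='q': occ=5, LF[11]=C('q')+5=5+5=10
L[12]='q': occ=6, LF[12]=C('q')+6=5+6=11
L[13]='p': occ=2, LF[13]=C('p')+2=1+2=3
L[14]='r': occ=4, LF[14]=C('r')+4=12+4=16
L[15]='r': occ=5, LF[15]=C('r')+5=12+5=17
L[16]='r': occ=6, LF[16]=C('r')+6=12+6=18
L[17]='p': occ=3, LF[17]=C('p')+3=1+3=4
L[18]='$': occ=0, LF[18]=C('$')+0=0+0=0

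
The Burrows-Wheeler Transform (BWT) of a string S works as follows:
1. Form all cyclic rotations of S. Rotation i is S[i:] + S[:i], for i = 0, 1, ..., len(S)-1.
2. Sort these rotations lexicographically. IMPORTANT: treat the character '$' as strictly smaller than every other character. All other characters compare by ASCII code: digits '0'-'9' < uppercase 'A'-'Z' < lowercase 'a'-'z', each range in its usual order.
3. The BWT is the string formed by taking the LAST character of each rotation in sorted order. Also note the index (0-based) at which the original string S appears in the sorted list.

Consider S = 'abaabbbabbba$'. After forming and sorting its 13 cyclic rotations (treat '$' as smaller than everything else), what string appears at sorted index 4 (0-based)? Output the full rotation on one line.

Answer: abbba$abaabbb

Derivation:
All 13 rotations (rotation i = S[i:]+S[:i]):
  rot[0] = abaabbbabbba$
  rot[1] = baabbbabbba$a
  rot[2] = aabbbabbba$ab
  rot[3] = abbbabbba$aba
  rot[4] = bbbabbba$abaa
  rot[5] = bbabbba$abaab
  rot[6] = babbba$abaabb
  rot[7] = abbba$abaabbb
  rot[8] = bbba$abaabbba
  rot[9] = bba$abaabbbab
  rot[10] = ba$abaabbbabb
  rot[11] = a$abaabbbabbb
  rot[12] = $abaabbbabbba
Sorted (with $ < everything):
  sorted[0] = $abaabbbabbba
  sorted[1] = a$abaabbbabbb
  sorted[2] = aabbbabbba$ab
  sorted[3] = abaabbbabbba$
  sorted[4] = abbba$abaabbb
  sorted[5] = abbbabbba$aba
  sorted[6] = ba$abaabbbabb
  sorted[7] = baabbbabbba$a
  sorted[8] = babbba$abaabb
  sorted[9] = bba$abaabbbab
  sorted[10] = bbabbba$abaab
  sorted[11] = bbba$abaabbba
  sorted[12] = bbbabbba$abaa
sorted[4] = abbba$abaabbb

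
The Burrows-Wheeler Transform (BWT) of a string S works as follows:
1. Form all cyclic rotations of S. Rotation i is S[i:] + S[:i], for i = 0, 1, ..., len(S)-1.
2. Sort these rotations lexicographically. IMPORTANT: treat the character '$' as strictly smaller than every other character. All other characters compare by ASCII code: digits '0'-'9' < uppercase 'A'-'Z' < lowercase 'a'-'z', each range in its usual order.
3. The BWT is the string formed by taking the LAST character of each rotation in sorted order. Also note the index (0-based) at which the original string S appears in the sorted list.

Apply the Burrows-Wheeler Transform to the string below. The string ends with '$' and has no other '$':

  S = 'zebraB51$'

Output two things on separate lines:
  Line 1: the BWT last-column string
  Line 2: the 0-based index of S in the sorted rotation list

Answer: 15Barezb$
8

Derivation:
All 9 rotations (rotation i = S[i:]+S[:i]):
  rot[0] = zebraB51$
  rot[1] = ebraB51$z
  rot[2] = braB51$ze
  rot[3] = raB51$zeb
  rot[4] = aB51$zebr
  rot[5] = B51$zebra
  rot[6] = 51$zebraB
  rot[7] = 1$zebraB5
  rot[8] = $zebraB51
Sorted (with $ < everything):
  sorted[0] = $zebraB51  (last char: '1')
  sorted[1] = 1$zebraB5  (last char: '5')
  sorted[2] = 51$zebraB  (last char: 'B')
  sorted[3] = B51$zebra  (last char: 'a')
  sorted[4] = aB51$zebr  (last char: 'r')
  sorted[5] = braB51$ze  (last char: 'e')
  sorted[6] = ebraB51$z  (last char: 'z')
  sorted[7] = raB51$zeb  (last char: 'b')
  sorted[8] = zebraB51$  (last char: '$')
Last column: 15Barezb$
Original string S is at sorted index 8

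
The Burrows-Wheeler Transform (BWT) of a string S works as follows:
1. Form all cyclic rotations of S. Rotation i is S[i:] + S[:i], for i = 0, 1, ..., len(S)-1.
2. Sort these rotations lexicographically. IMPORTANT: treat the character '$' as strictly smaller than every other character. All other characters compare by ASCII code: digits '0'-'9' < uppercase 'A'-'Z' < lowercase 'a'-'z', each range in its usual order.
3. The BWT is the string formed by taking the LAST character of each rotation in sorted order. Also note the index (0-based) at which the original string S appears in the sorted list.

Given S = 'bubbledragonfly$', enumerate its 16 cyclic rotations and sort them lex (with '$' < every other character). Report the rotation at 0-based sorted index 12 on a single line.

Answer: onfly$bubbledrag

Derivation:
All 16 rotations (rotation i = S[i:]+S[:i]):
  rot[0] = bubbledragonfly$
  rot[1] = ubbledragonfly$b
  rot[2] = bbledragonfly$bu
  rot[3] = bledragonfly$bub
  rot[4] = ledragonfly$bubb
  rot[5] = edragonfly$bubbl
  rot[6] = dragonfly$bubble
  rot[7] = ragonfly$bubbled
  rot[8] = agonfly$bubbledr
  rot[9] = gonfly$bubbledra
  rot[10] = onfly$bubbledrag
  rot[11] = nfly$bubbledrago
  rot[12] = fly$bubbledragon
  rot[13] = ly$bubbledragonf
  rot[14] = y$bubbledragonfl
  rot[15] = $bubbledragonfly
Sorted (with $ < everything):
  sorted[0] = $bubbledragonfly
  sorted[1] = agonfly$bubbledr
  sorted[2] = bbledragonfly$bu
  sorted[3] = bledragonfly$bub
  sorted[4] = bubbledragonfly$
  sorted[5] = dragonfly$bubble
  sorted[6] = edragonfly$bubbl
  sorted[7] = fly$bubbledragon
  sorted[8] = gonfly$bubbledra
  sorted[9] = ledragonfly$bubb
  sorted[10] = ly$bubbledragonf
  sorted[11] = nfly$bubbledrago
  sorted[12] = onfly$bubbledrag
  sorted[13] = ragonfly$bubbled
  sorted[14] = ubbledragonfly$b
  sorted[15] = y$bubbledragonfl
sorted[12] = onfly$bubbledrag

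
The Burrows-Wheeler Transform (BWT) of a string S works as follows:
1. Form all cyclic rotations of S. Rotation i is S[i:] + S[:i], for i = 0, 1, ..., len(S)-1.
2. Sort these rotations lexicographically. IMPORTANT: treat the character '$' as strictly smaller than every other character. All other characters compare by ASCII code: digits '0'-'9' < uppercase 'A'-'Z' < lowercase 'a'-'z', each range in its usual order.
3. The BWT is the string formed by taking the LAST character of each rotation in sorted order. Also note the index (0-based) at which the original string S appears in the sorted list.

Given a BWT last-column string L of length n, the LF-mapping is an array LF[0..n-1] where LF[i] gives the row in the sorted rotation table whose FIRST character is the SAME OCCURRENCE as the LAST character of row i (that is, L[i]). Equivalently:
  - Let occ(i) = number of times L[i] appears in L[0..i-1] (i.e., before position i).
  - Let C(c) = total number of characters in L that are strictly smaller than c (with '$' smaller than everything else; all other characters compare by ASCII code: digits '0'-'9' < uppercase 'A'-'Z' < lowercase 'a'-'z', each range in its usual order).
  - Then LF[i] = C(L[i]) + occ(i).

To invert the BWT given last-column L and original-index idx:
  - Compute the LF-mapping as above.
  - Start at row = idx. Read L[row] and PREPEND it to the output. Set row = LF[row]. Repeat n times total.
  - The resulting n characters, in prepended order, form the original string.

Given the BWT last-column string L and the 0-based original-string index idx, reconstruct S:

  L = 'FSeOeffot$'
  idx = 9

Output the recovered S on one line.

LF mapping: 1 3 4 2 5 6 7 8 9 0
Walk LF starting at row 9, prepending L[row]:
  step 1: row=9, L[9]='$', prepend. Next row=LF[9]=0
  step 2: row=0, L[0]='F', prepend. Next row=LF[0]=1
  step 3: row=1, L[1]='S', prepend. Next row=LF[1]=3
  step 4: row=3, L[3]='O', prepend. Next row=LF[3]=2
  step 5: row=2, L[2]='e', prepend. Next row=LF[2]=4
  step 6: row=4, L[4]='e', prepend. Next row=LF[4]=5
  step 7: row=5, L[5]='f', prepend. Next row=LF[5]=6
  step 8: row=6, L[6]='f', prepend. Next row=LF[6]=7
  step 9: row=7, L[7]='o', prepend. Next row=LF[7]=8
  step 10: row=8, L[8]='t', prepend. Next row=LF[8]=9
Reversed output: toffeeOSF$

Answer: toffeeOSF$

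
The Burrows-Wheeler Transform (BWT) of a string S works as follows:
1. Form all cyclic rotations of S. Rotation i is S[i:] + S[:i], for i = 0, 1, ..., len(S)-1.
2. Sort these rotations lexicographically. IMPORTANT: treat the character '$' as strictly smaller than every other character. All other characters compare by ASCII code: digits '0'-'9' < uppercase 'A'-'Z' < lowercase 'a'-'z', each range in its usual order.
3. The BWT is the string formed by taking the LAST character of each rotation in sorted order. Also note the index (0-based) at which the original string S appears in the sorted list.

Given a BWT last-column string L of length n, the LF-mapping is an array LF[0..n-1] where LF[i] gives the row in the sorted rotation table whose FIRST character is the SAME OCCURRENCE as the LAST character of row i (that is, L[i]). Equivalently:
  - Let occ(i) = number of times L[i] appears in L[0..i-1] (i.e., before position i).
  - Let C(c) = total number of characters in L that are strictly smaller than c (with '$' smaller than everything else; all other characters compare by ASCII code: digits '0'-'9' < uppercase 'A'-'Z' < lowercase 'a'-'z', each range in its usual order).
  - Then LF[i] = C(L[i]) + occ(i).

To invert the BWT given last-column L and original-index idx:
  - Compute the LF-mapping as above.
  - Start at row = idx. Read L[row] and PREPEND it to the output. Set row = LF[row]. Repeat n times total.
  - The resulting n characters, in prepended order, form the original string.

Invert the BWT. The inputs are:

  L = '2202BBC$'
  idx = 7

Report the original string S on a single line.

Answer: CBB2202$

Derivation:
LF mapping: 2 3 1 4 5 6 7 0
Walk LF starting at row 7, prepending L[row]:
  step 1: row=7, L[7]='$', prepend. Next row=LF[7]=0
  step 2: row=0, L[0]='2', prepend. Next row=LF[0]=2
  step 3: row=2, L[2]='0', prepend. Next row=LF[2]=1
  step 4: row=1, L[1]='2', prepend. Next row=LF[1]=3
  step 5: row=3, L[3]='2', prepend. Next row=LF[3]=4
  step 6: row=4, L[4]='B', prepend. Next row=LF[4]=5
  step 7: row=5, L[5]='B', prepend. Next row=LF[5]=6
  step 8: row=6, L[6]='C', prepend. Next row=LF[6]=7
Reversed output: CBB2202$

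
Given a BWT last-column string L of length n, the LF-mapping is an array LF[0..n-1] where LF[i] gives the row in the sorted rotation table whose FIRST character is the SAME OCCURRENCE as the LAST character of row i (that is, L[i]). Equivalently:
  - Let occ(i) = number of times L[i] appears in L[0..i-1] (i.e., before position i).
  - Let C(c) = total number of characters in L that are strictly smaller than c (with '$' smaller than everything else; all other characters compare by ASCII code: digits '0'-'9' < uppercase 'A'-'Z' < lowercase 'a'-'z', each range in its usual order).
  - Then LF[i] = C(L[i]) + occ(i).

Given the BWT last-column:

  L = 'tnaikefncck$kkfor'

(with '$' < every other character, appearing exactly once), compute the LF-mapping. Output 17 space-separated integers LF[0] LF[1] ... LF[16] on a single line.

Char counts: '$':1, 'a':1, 'c':2, 'e':1, 'f':2, 'i':1, 'k':4, 'n':2, 'o':1, 'r':1, 't':1
C (first-col start): C('$')=0, C('a')=1, C('c')=2, C('e')=4, C('f')=5, C('i')=7, C('k')=8, C('n')=12, C('o')=14, C('r')=15, C('t')=16
L[0]='t': occ=0, LF[0]=C('t')+0=16+0=16
L[1]='n': occ=0, LF[1]=C('n')+0=12+0=12
L[2]='a': occ=0, LF[2]=C('a')+0=1+0=1
L[3]='i': occ=0, LF[3]=C('i')+0=7+0=7
L[4]='k': occ=0, LF[4]=C('k')+0=8+0=8
L[5]='e': occ=0, LF[5]=C('e')+0=4+0=4
L[6]='f': occ=0, LF[6]=C('f')+0=5+0=5
L[7]='n': occ=1, LF[7]=C('n')+1=12+1=13
L[8]='c': occ=0, LF[8]=C('c')+0=2+0=2
L[9]='c': occ=1, LF[9]=C('c')+1=2+1=3
L[10]='k': occ=1, LF[10]=C('k')+1=8+1=9
L[11]='$': occ=0, LF[11]=C('$')+0=0+0=0
L[12]='k': occ=2, LF[12]=C('k')+2=8+2=10
L[13]='k': occ=3, LF[13]=C('k')+3=8+3=11
L[14]='f': occ=1, LF[14]=C('f')+1=5+1=6
L[15]='o': occ=0, LF[15]=C('o')+0=14+0=14
L[16]='r': occ=0, LF[16]=C('r')+0=15+0=15

Answer: 16 12 1 7 8 4 5 13 2 3 9 0 10 11 6 14 15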